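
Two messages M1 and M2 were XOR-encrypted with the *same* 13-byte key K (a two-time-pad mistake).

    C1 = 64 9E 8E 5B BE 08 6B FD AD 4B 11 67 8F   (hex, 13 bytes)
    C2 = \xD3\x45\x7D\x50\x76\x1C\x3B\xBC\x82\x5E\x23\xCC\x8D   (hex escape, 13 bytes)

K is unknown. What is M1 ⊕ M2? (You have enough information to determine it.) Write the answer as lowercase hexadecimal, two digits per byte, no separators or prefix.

b7dbf30bc81450412f1532ab02

C1 ⊕ C2 = (M1 ⊕ K) ⊕ (M2 ⊕ K) = M1 ⊕ M2 — the shared key cancels under XOR.
64 xor d3 = b7
9e xor 45 = db
8e xor 7d = f3
5b xor 50 = 0b
be xor 76 = c8
08 xor 1c = 14
6b xor 3b = 50
fd xor bc = 41
ad xor 82 = 2f
4b xor 5e = 15
11 xor 23 = 32
67 xor cc = ab
8f xor 8d = 02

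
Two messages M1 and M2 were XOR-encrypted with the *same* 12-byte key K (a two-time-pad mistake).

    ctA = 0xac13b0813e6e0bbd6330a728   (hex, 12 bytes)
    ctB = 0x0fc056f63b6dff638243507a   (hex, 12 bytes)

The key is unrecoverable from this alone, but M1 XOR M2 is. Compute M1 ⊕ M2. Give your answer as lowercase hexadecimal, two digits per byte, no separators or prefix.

a3d3e6770503f4dee173f752

ctA ⊕ ctB = (M1 ⊕ K) ⊕ (M2 ⊕ K) = M1 ⊕ M2 — the shared key cancels under XOR.
ac ⊕ 0f = a3
13 ⊕ c0 = d3
b0 ⊕ 56 = e6
81 ⊕ f6 = 77
3e ⊕ 3b = 05
6e ⊕ 6d = 03
0b ⊕ ff = f4
bd ⊕ 63 = de
63 ⊕ 82 = e1
30 ⊕ 43 = 73
a7 ⊕ 50 = f7
28 ⊕ 7a = 52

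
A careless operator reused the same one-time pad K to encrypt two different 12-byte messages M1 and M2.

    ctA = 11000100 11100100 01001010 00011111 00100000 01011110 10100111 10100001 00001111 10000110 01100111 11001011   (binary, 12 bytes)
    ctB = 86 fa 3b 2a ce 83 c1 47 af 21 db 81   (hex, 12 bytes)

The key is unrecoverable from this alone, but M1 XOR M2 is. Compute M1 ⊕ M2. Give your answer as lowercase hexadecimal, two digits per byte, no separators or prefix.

ctA ⊕ ctB = (M1 ⊕ K) ⊕ (M2 ⊕ K) = M1 ⊕ M2 — the shared key cancels under XOR.
196 ^ 134 =  66
228 ^ 250 =  30
 74 ^  59 = 113
 31 ^  42 =  53
 32 ^ 206 = 238
 94 ^ 131 = 221
167 ^ 193 = 102
161 ^  71 = 230
 15 ^ 175 = 160
134 ^  33 = 167
103 ^ 219 = 188
203 ^ 129 =  74

421e7135eedd66e6a0a7bc4a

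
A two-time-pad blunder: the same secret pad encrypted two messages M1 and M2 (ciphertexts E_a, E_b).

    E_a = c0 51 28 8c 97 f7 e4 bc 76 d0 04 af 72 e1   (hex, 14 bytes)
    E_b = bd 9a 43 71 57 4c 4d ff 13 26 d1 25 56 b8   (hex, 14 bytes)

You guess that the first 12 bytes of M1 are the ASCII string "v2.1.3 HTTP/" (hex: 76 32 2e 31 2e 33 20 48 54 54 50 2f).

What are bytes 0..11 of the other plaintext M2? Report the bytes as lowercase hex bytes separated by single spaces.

0b f9 45 cc ee 88 89 0b 31 a2 85 a5

First, E_a ⊕ E_b = (M1 ⊕ K) ⊕ (M2 ⊕ K) = M1 ⊕ M2, so the key drops out. Then M2 = (M1 ⊕ M2) ⊕ M1 over the first 12 bytes.
byte 0: (c0 XOR bd) XOR 76 = 7d XOR 76 = 0b
byte 1: (51 XOR 9a) XOR 32 = cb XOR 32 = f9
byte 2: (28 XOR 43) XOR 2e = 6b XOR 2e = 45
byte 3: (8c XOR 71) XOR 31 = fd XOR 31 = cc
byte 4: (97 XOR 57) XOR 2e = c0 XOR 2e = ee
byte 5: (f7 XOR 4c) XOR 33 = bb XOR 33 = 88
byte 6: (e4 XOR 4d) XOR 20 = a9 XOR 20 = 89
byte 7: (bc XOR ff) XOR 48 = 43 XOR 48 = 0b
byte 8: (76 XOR 13) XOR 54 = 65 XOR 54 = 31
byte 9: (d0 XOR 26) XOR 54 = f6 XOR 54 = a2
byte 10: (04 XOR d1) XOR 50 = d5 XOR 50 = 85
byte 11: (af XOR 25) XOR 2f = 8a XOR 2f = a5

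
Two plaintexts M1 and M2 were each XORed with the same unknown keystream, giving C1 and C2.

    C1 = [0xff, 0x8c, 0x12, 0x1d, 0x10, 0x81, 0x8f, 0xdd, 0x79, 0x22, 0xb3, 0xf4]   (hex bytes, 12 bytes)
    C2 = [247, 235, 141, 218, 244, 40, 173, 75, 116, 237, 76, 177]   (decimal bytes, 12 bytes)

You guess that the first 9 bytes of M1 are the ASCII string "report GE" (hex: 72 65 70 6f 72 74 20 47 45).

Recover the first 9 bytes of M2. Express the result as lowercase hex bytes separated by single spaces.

7a 02 ef a8 96 dd 02 d1 48

First, C1 ⊕ C2 = (M1 ⊕ K) ⊕ (M2 ⊕ K) = M1 ⊕ M2, so the key drops out. Then M2 = (M1 ⊕ M2) ⊕ M1 over the first 9 bytes.
byte 0: (ff ⊕ f7) ⊕ 72 = 08 ⊕ 72 = 7a
byte 1: (8c ⊕ eb) ⊕ 65 = 67 ⊕ 65 = 02
byte 2: (12 ⊕ 8d) ⊕ 70 = 9f ⊕ 70 = ef
byte 3: (1d ⊕ da) ⊕ 6f = c7 ⊕ 6f = a8
byte 4: (10 ⊕ f4) ⊕ 72 = e4 ⊕ 72 = 96
byte 5: (81 ⊕ 28) ⊕ 74 = a9 ⊕ 74 = dd
byte 6: (8f ⊕ ad) ⊕ 20 = 22 ⊕ 20 = 02
byte 7: (dd ⊕ 4b) ⊕ 47 = 96 ⊕ 47 = d1
byte 8: (79 ⊕ 74) ⊕ 45 = 0d ⊕ 45 = 48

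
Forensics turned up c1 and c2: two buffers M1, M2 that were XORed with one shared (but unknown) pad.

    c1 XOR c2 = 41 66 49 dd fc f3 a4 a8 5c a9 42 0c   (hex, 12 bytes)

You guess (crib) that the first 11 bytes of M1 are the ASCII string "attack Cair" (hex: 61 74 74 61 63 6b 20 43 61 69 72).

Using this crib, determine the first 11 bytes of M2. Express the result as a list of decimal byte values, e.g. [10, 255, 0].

[32, 18, 61, 188, 159, 152, 132, 235, 61, 192, 48]

Since c1 ⊕ c2 = M1 ⊕ M2, XORing with the guessed M1 bytes yields the corresponding M2 bytes: M2 = (c1 ⊕ c2) ⊕ M1.
byte 0: 01000001 ⊕ 01100001 = 00100000
byte 1: 01100110 ⊕ 01110100 = 00010010
byte 2: 01001001 ⊕ 01110100 = 00111101
byte 3: 11011101 ⊕ 01100001 = 10111100
byte 4: 11111100 ⊕ 01100011 = 10011111
byte 5: 11110011 ⊕ 01101011 = 10011000
byte 6: 10100100 ⊕ 00100000 = 10000100
byte 7: 10101000 ⊕ 01000011 = 11101011
byte 8: 01011100 ⊕ 01100001 = 00111101
byte 9: 10101001 ⊕ 01101001 = 11000000
byte 10: 01000010 ⊕ 01110010 = 00110000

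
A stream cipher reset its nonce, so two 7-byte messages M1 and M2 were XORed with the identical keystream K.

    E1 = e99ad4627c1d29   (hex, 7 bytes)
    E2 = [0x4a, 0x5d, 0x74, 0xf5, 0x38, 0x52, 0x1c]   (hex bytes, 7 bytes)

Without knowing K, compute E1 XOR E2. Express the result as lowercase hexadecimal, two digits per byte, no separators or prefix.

a3c7a097444f35

E1 ⊕ E2 = (M1 ⊕ K) ⊕ (M2 ⊕ K) = M1 ⊕ M2 — the shared key cancels under XOR.
11101001 ^ 01001010 = 10100011
10011010 ^ 01011101 = 11000111
11010100 ^ 01110100 = 10100000
01100010 ^ 11110101 = 10010111
01111100 ^ 00111000 = 01000100
00011101 ^ 01010010 = 01001111
00101001 ^ 00011100 = 00110101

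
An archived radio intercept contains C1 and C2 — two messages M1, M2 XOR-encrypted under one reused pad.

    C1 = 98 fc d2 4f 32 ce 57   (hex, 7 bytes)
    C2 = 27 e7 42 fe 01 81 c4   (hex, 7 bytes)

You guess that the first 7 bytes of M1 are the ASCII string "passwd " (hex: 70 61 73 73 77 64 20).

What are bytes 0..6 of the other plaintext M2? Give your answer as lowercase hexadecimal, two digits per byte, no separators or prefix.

cf7ae3c2442bb3

First, C1 ⊕ C2 = (M1 ⊕ K) ⊕ (M2 ⊕ K) = M1 ⊕ M2, so the key drops out. Then M2 = (M1 ⊕ M2) ⊕ M1 over the first 7 bytes.
byte 0: (98 ⊕ 27) ⊕ 70 = bf ⊕ 70 = cf
byte 1: (fc ⊕ e7) ⊕ 61 = 1b ⊕ 61 = 7a
byte 2: (d2 ⊕ 42) ⊕ 73 = 90 ⊕ 73 = e3
byte 3: (4f ⊕ fe) ⊕ 73 = b1 ⊕ 73 = c2
byte 4: (32 ⊕ 01) ⊕ 77 = 33 ⊕ 77 = 44
byte 5: (ce ⊕ 81) ⊕ 64 = 4f ⊕ 64 = 2b
byte 6: (57 ⊕ c4) ⊕ 20 = 93 ⊕ 20 = b3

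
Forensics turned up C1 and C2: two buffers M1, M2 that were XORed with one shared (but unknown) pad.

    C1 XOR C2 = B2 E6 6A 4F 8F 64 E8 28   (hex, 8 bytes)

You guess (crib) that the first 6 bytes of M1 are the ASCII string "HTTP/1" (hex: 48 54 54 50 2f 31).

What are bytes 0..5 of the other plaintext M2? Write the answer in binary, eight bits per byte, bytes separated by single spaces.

Since C1 ⊕ C2 = M1 ⊕ M2, XORing with the guessed M1 bytes yields the corresponding M2 bytes: M2 = (C1 ⊕ C2) ⊕ M1.
b2 ^ 48 = fa
e6 ^ 54 = b2
6a ^ 54 = 3e
4f ^ 50 = 1f
8f ^ 2f = a0
64 ^ 31 = 55

11111010 10110010 00111110 00011111 10100000 01010101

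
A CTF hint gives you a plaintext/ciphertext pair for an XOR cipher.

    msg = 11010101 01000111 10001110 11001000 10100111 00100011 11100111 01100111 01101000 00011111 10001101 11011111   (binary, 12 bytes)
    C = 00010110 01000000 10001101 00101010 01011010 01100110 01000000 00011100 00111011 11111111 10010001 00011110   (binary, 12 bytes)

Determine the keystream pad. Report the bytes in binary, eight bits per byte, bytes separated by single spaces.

Since C = msg ⊕ pad, XORing both sides with msg gives pad = msg ⊕ C.
d5 ⊕ 16 = c3
47 ⊕ 40 = 07
8e ⊕ 8d = 03
c8 ⊕ 2a = e2
a7 ⊕ 5a = fd
23 ⊕ 66 = 45
e7 ⊕ 40 = a7
67 ⊕ 1c = 7b
68 ⊕ 3b = 53
1f ⊕ ff = e0
8d ⊕ 91 = 1c
df ⊕ 1e = c1

11000011 00000111 00000011 11100010 11111101 01000101 10100111 01111011 01010011 11100000 00011100 11000001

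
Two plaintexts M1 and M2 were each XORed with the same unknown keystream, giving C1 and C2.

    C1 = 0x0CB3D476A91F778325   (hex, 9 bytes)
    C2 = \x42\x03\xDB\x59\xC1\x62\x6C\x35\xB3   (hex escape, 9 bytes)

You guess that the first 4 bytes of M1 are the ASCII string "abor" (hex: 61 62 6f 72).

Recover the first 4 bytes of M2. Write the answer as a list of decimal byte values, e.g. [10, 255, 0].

First, C1 ⊕ C2 = (M1 ⊕ K) ⊕ (M2 ⊕ K) = M1 ⊕ M2, so the key drops out. Then M2 = (M1 ⊕ M2) ⊕ M1 over the first 4 bytes.
byte 0: (0c XOR 42) XOR 61 = 4e XOR 61 = 2f
byte 1: (b3 XOR 03) XOR 62 = b0 XOR 62 = d2
byte 2: (d4 XOR db) XOR 6f = 0f XOR 6f = 60
byte 3: (76 XOR 59) XOR 72 = 2f XOR 72 = 5d

[47, 210, 96, 93]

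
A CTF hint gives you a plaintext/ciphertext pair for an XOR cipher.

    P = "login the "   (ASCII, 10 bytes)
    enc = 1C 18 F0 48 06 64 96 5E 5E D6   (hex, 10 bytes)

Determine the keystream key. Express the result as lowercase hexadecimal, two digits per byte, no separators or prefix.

Since enc = P ⊕ key, XORing both sides with P gives key = P ⊕ enc.
01101100 ^ 00011100 = 01110000
01101111 ^ 00011000 = 01110111
01100111 ^ 11110000 = 10010111
01101001 ^ 01001000 = 00100001
01101110 ^ 00000110 = 01101000
00100000 ^ 01100100 = 01000100
01110100 ^ 10010110 = 11100010
01101000 ^ 01011110 = 00110110
01100101 ^ 01011110 = 00111011
00100000 ^ 11010110 = 11110110

707797216844e2363bf6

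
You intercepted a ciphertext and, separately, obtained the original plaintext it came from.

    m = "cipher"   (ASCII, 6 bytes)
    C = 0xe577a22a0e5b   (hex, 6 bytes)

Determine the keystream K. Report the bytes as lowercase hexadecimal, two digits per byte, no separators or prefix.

Since C = m ⊕ K, XORing both sides with m gives K = m ⊕ C.
63 ^ e5 = 86
69 ^ 77 = 1e
70 ^ a2 = d2
68 ^ 2a = 42
65 ^ 0e = 6b
72 ^ 5b = 29

861ed2426b29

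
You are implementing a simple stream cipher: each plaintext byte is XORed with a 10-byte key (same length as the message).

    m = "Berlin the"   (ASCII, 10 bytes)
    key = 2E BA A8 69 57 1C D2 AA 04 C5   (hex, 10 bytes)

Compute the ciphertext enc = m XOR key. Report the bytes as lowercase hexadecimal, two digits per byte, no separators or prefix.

6cdfda053e72f2de6ca0

XOR is its own inverse, so applying the key byte-wise gives the result directly.
42 xor 2e = 6c
65 xor ba = df
72 xor a8 = da
6c xor 69 = 05
69 xor 57 = 3e
6e xor 1c = 72
20 xor d2 = f2
74 xor aa = de
68 xor 04 = 6c
65 xor c5 = a0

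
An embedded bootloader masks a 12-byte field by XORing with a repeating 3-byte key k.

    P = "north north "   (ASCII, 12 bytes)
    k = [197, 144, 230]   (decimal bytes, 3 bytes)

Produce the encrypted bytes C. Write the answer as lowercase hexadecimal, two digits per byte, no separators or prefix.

abff94b1f8c6abff94b1f8c6

The 3-byte key repeats, so the effective keystream is c5 90 e6 c5 90 e6 c5 90 e6 c5 90 e6.
byte 0: 01101110 ^ 11000101 = 10101011
byte 1: 01101111 ^ 10010000 = 11111111
byte 2: 01110010 ^ 11100110 = 10010100
byte 3: 01110100 ^ 11000101 = 10110001
byte 4: 01101000 ^ 10010000 = 11111000
byte 5: 00100000 ^ 11100110 = 11000110
byte 6: 01101110 ^ 11000101 = 10101011
byte 7: 01101111 ^ 10010000 = 11111111
byte 8: 01110010 ^ 11100110 = 10010100
byte 9: 01110100 ^ 11000101 = 10110001
byte 10: 01101000 ^ 10010000 = 11111000
byte 11: 00100000 ^ 11100110 = 11000110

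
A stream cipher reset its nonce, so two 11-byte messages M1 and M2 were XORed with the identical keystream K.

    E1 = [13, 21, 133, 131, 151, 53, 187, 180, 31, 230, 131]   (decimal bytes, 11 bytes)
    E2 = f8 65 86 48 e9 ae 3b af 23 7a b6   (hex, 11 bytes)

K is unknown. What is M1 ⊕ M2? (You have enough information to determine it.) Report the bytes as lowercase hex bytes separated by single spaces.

E1 ⊕ E2 = (M1 ⊕ K) ⊕ (M2 ⊕ K) = M1 ⊕ M2 — the shared key cancels under XOR.
0d ^ f8 = f5
15 ^ 65 = 70
85 ^ 86 = 03
83 ^ 48 = cb
97 ^ e9 = 7e
35 ^ ae = 9b
bb ^ 3b = 80
b4 ^ af = 1b
1f ^ 23 = 3c
e6 ^ 7a = 9c
83 ^ b6 = 35

f5 70 03 cb 7e 9b 80 1b 3c 9c 35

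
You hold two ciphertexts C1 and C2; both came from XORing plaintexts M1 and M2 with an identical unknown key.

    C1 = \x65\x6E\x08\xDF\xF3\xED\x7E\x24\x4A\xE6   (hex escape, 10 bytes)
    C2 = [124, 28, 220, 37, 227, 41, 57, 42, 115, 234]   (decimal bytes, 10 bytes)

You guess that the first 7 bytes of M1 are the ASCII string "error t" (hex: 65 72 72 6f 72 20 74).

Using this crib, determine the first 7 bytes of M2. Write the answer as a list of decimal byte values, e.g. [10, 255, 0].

First, C1 ⊕ C2 = (M1 ⊕ K) ⊕ (M2 ⊕ K) = M1 ⊕ M2, so the key drops out. Then M2 = (M1 ⊕ M2) ⊕ M1 over the first 7 bytes.
byte 0: (65 ⊕ 7c) ⊕ 65 = 19 ⊕ 65 = 7c
byte 1: (6e ⊕ 1c) ⊕ 72 = 72 ⊕ 72 = 00
byte 2: (08 ⊕ dc) ⊕ 72 = d4 ⊕ 72 = a6
byte 3: (df ⊕ 25) ⊕ 6f = fa ⊕ 6f = 95
byte 4: (f3 ⊕ e3) ⊕ 72 = 10 ⊕ 72 = 62
byte 5: (ed ⊕ 29) ⊕ 20 = c4 ⊕ 20 = e4
byte 6: (7e ⊕ 39) ⊕ 74 = 47 ⊕ 74 = 33

[124, 0, 166, 149, 98, 228, 51]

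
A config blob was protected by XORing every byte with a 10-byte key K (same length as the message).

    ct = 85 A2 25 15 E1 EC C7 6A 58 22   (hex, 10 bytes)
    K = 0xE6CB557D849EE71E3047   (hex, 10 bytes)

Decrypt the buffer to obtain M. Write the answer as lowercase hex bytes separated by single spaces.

XOR is its own inverse, so applying the key byte-wise gives the result directly.
133 ^ 230 =  99
162 ^ 203 = 105
 37 ^  85 = 112
 21 ^ 125 = 104
225 ^ 132 = 101
236 ^ 158 = 114
199 ^ 231 =  32
106 ^  30 = 116
 88 ^  48 = 104
 34 ^  71 = 101

63 69 70 68 65 72 20 74 68 65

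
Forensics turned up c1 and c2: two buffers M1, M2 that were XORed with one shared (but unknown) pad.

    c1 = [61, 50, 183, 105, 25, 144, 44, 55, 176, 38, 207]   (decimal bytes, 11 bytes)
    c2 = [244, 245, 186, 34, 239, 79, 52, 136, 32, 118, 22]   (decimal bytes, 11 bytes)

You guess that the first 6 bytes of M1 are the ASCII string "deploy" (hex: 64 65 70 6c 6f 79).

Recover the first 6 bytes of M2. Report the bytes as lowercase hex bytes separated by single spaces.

First, c1 ⊕ c2 = (M1 ⊕ K) ⊕ (M2 ⊕ K) = M1 ⊕ M2, so the key drops out. Then M2 = (M1 ⊕ M2) ⊕ M1 over the first 6 bytes.
byte 0: (3d XOR f4) XOR 64 = c9 XOR 64 = ad
byte 1: (32 XOR f5) XOR 65 = c7 XOR 65 = a2
byte 2: (b7 XOR ba) XOR 70 = 0d XOR 70 = 7d
byte 3: (69 XOR 22) XOR 6c = 4b XOR 6c = 27
byte 4: (19 XOR ef) XOR 6f = f6 XOR 6f = 99
byte 5: (90 XOR 4f) XOR 79 = df XOR 79 = a6

ad a2 7d 27 99 a6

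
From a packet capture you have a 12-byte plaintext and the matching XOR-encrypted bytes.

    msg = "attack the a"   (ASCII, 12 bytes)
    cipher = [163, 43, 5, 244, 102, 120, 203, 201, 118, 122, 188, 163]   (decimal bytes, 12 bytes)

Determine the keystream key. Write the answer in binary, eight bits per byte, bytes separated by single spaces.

11000010 01011111 01110001 10010101 00000101 00010011 11101011 10111101 00011110 00011111 10011100 11000010

Since cipher = msg ⊕ key, XORing both sides with msg gives key = msg ⊕ cipher.
01100001 XOR 10100011 = 11000010
01110100 XOR 00101011 = 01011111
01110100 XOR 00000101 = 01110001
01100001 XOR 11110100 = 10010101
01100011 XOR 01100110 = 00000101
01101011 XOR 01111000 = 00010011
00100000 XOR 11001011 = 11101011
01110100 XOR 11001001 = 10111101
01101000 XOR 01110110 = 00011110
01100101 XOR 01111010 = 00011111
00100000 XOR 10111100 = 10011100
01100001 XOR 10100011 = 11000010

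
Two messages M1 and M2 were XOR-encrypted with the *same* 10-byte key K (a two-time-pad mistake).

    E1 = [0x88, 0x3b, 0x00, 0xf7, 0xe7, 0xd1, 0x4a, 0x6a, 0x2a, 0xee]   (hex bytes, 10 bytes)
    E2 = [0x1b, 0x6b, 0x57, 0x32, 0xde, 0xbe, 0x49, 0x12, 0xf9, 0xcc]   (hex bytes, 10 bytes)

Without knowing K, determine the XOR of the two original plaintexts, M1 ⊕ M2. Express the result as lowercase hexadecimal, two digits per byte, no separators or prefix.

935057c5396f0378d322

E1 ⊕ E2 = (M1 ⊕ K) ⊕ (M2 ⊕ K) = M1 ⊕ M2 — the shared key cancels under XOR.
10001000 XOR 00011011 = 10010011
00111011 XOR 01101011 = 01010000
00000000 XOR 01010111 = 01010111
11110111 XOR 00110010 = 11000101
11100111 XOR 11011110 = 00111001
11010001 XOR 10111110 = 01101111
01001010 XOR 01001001 = 00000011
01101010 XOR 00010010 = 01111000
00101010 XOR 11111001 = 11010011
11101110 XOR 11001100 = 00100010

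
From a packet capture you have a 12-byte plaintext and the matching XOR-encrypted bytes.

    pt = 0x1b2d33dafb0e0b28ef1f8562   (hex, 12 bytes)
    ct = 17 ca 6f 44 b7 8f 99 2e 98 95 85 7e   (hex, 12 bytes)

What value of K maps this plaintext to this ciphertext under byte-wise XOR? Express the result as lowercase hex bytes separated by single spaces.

Since ct = pt ⊕ K, XORing both sides with pt gives K = pt ⊕ ct.
byte 0: 1b ⊕ 17 = 0c
byte 1: 2d ⊕ ca = e7
byte 2: 33 ⊕ 6f = 5c
byte 3: da ⊕ 44 = 9e
byte 4: fb ⊕ b7 = 4c
byte 5: 0e ⊕ 8f = 81
byte 6: 0b ⊕ 99 = 92
byte 7: 28 ⊕ 2e = 06
byte 8: ef ⊕ 98 = 77
byte 9: 1f ⊕ 95 = 8a
byte 10: 85 ⊕ 85 = 00
byte 11: 62 ⊕ 7e = 1c

0c e7 5c 9e 4c 81 92 06 77 8a 00 1c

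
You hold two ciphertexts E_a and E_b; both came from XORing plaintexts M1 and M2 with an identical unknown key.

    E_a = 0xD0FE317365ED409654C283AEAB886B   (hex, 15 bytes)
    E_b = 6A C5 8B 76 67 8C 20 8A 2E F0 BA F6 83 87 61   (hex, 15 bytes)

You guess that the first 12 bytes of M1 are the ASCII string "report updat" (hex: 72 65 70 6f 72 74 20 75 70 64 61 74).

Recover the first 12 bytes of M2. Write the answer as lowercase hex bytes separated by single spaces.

First, E_a ⊕ E_b = (M1 ⊕ K) ⊕ (M2 ⊕ K) = M1 ⊕ M2, so the key drops out. Then M2 = (M1 ⊕ M2) ⊕ M1 over the first 12 bytes.
byte 0: (d0 xor 6a) xor 72 = ba xor 72 = c8
byte 1: (fe xor c5) xor 65 = 3b xor 65 = 5e
byte 2: (31 xor 8b) xor 70 = ba xor 70 = ca
byte 3: (73 xor 76) xor 6f = 05 xor 6f = 6a
byte 4: (65 xor 67) xor 72 = 02 xor 72 = 70
byte 5: (ed xor 8c) xor 74 = 61 xor 74 = 15
byte 6: (40 xor 20) xor 20 = 60 xor 20 = 40
byte 7: (96 xor 8a) xor 75 = 1c xor 75 = 69
byte 8: (54 xor 2e) xor 70 = 7a xor 70 = 0a
byte 9: (c2 xor f0) xor 64 = 32 xor 64 = 56
byte 10: (83 xor ba) xor 61 = 39 xor 61 = 58
byte 11: (ae xor f6) xor 74 = 58 xor 74 = 2c

c8 5e ca 6a 70 15 40 69 0a 56 58 2c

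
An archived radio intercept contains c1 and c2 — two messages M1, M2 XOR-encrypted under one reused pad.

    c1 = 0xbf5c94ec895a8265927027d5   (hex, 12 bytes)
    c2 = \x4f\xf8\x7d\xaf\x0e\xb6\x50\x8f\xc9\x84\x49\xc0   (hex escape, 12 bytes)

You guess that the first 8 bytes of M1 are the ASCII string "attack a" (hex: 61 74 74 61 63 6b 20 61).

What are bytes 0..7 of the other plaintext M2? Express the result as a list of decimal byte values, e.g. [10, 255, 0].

[145, 208, 157, 34, 228, 135, 242, 139]

First, c1 ⊕ c2 = (M1 ⊕ K) ⊕ (M2 ⊕ K) = M1 ⊕ M2, so the key drops out. Then M2 = (M1 ⊕ M2) ⊕ M1 over the first 8 bytes.
byte 0: (bf ^ 4f) ^ 61 = f0 ^ 61 = 91
byte 1: (5c ^ f8) ^ 74 = a4 ^ 74 = d0
byte 2: (94 ^ 7d) ^ 74 = e9 ^ 74 = 9d
byte 3: (ec ^ af) ^ 61 = 43 ^ 61 = 22
byte 4: (89 ^ 0e) ^ 63 = 87 ^ 63 = e4
byte 5: (5a ^ b6) ^ 6b = ec ^ 6b = 87
byte 6: (82 ^ 50) ^ 20 = d2 ^ 20 = f2
byte 7: (65 ^ 8f) ^ 61 = ea ^ 61 = 8b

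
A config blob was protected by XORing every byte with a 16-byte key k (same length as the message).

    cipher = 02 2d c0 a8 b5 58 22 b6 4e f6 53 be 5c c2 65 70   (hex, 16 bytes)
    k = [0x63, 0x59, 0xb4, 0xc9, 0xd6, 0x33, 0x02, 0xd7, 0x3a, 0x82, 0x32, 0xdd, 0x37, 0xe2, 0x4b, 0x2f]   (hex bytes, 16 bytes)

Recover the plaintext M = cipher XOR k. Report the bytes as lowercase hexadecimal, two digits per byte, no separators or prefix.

61747461636b2061747461636b202e5f

XOR is its own inverse, so applying the key byte-wise gives the result directly.
02 ^ 63 = 61
2d ^ 59 = 74
c0 ^ b4 = 74
a8 ^ c9 = 61
b5 ^ d6 = 63
58 ^ 33 = 6b
22 ^ 02 = 20
b6 ^ d7 = 61
4e ^ 3a = 74
f6 ^ 82 = 74
53 ^ 32 = 61
be ^ dd = 63
5c ^ 37 = 6b
c2 ^ e2 = 20
65 ^ 4b = 2e
70 ^ 2f = 5f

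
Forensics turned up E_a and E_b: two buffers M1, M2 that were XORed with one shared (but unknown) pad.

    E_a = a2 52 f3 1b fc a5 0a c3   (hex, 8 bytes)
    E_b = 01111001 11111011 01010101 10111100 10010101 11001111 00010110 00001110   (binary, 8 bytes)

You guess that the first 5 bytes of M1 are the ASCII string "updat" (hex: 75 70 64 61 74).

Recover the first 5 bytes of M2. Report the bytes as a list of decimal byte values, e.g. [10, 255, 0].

First, E_a ⊕ E_b = (M1 ⊕ K) ⊕ (M2 ⊕ K) = M1 ⊕ M2, so the key drops out. Then M2 = (M1 ⊕ M2) ⊕ M1 over the first 5 bytes.
byte 0: (a2 xor 79) xor 75 = db xor 75 = ae
byte 1: (52 xor fb) xor 70 = a9 xor 70 = d9
byte 2: (f3 xor 55) xor 64 = a6 xor 64 = c2
byte 3: (1b xor bc) xor 61 = a7 xor 61 = c6
byte 4: (fc xor 95) xor 74 = 69 xor 74 = 1d

[174, 217, 194, 198, 29]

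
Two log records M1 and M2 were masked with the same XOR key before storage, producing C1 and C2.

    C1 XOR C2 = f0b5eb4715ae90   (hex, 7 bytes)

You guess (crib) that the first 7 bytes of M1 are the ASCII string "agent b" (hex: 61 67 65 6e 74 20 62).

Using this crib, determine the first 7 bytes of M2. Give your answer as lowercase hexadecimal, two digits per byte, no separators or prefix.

91d28e29618ef2

Since C1 ⊕ C2 = M1 ⊕ M2, XORing with the guessed M1 bytes yields the corresponding M2 bytes: M2 = (C1 ⊕ C2) ⊕ M1.
byte 0: 240 XOR  97 = 145
byte 1: 181 XOR 103 = 210
byte 2: 235 XOR 101 = 142
byte 3:  71 XOR 110 =  41
byte 4:  21 XOR 116 =  97
byte 5: 174 XOR  32 = 142
byte 6: 144 XOR  98 = 242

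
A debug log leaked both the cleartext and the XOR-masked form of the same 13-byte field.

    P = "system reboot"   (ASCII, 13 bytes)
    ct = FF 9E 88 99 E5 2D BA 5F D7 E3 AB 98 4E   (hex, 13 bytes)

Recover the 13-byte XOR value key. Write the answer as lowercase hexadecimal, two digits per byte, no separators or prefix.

8ce7fbed80409a2db281c4f73a

Since ct = P ⊕ key, XORing both sides with P gives key = P ⊕ ct.
73 xor ff = 8c
79 xor 9e = e7
73 xor 88 = fb
74 xor 99 = ed
65 xor e5 = 80
6d xor 2d = 40
20 xor ba = 9a
72 xor 5f = 2d
65 xor d7 = b2
62 xor e3 = 81
6f xor ab = c4
6f xor 98 = f7
74 xor 4e = 3a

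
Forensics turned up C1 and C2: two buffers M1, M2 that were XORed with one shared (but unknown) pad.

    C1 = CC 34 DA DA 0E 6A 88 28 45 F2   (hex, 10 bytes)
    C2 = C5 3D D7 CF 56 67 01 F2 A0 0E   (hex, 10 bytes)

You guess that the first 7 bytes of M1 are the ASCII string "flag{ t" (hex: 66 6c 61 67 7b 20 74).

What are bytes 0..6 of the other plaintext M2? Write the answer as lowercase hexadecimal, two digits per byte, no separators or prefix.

First, C1 ⊕ C2 = (M1 ⊕ K) ⊕ (M2 ⊕ K) = M1 ⊕ M2, so the key drops out. Then M2 = (M1 ⊕ M2) ⊕ M1 over the first 7 bytes.
byte 0: (cc xor c5) xor 66 = 09 xor 66 = 6f
byte 1: (34 xor 3d) xor 6c = 09 xor 6c = 65
byte 2: (da xor d7) xor 61 = 0d xor 61 = 6c
byte 3: (da xor cf) xor 67 = 15 xor 67 = 72
byte 4: (0e xor 56) xor 7b = 58 xor 7b = 23
byte 5: (6a xor 67) xor 20 = 0d xor 20 = 2d
byte 6: (88 xor 01) xor 74 = 89 xor 74 = fd

6f656c72232dfd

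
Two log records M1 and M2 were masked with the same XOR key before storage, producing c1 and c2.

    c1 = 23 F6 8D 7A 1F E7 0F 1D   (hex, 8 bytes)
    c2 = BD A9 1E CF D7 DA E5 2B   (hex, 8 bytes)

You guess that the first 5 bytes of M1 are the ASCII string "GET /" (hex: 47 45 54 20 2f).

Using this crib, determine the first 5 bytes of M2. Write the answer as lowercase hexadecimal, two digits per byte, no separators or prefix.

d91ac795e7

First, c1 ⊕ c2 = (M1 ⊕ K) ⊕ (M2 ⊕ K) = M1 ⊕ M2, so the key drops out. Then M2 = (M1 ⊕ M2) ⊕ M1 over the first 5 bytes.
byte 0: (23 ⊕ bd) ⊕ 47 = 9e ⊕ 47 = d9
byte 1: (f6 ⊕ a9) ⊕ 45 = 5f ⊕ 45 = 1a
byte 2: (8d ⊕ 1e) ⊕ 54 = 93 ⊕ 54 = c7
byte 3: (7a ⊕ cf) ⊕ 20 = b5 ⊕ 20 = 95
byte 4: (1f ⊕ d7) ⊕ 2f = c8 ⊕ 2f = e7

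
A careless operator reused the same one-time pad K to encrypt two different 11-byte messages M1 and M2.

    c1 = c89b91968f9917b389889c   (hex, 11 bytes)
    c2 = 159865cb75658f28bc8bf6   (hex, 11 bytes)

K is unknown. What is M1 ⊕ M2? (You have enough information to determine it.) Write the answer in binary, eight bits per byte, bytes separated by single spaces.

11011101 00000011 11110100 01011101 11111010 11111100 10011000 10011011 00110101 00000011 01101010

c1 ⊕ c2 = (M1 ⊕ K) ⊕ (M2 ⊕ K) = M1 ⊕ M2 — the shared key cancels under XOR.
byte 0: 11001000 ^ 00010101 = 11011101
byte 1: 10011011 ^ 10011000 = 00000011
byte 2: 10010001 ^ 01100101 = 11110100
byte 3: 10010110 ^ 11001011 = 01011101
byte 4: 10001111 ^ 01110101 = 11111010
byte 5: 10011001 ^ 01100101 = 11111100
byte 6: 00010111 ^ 10001111 = 10011000
byte 7: 10110011 ^ 00101000 = 10011011
byte 8: 10001001 ^ 10111100 = 00110101
byte 9: 10001000 ^ 10001011 = 00000011
byte 10: 10011100 ^ 11110110 = 01101010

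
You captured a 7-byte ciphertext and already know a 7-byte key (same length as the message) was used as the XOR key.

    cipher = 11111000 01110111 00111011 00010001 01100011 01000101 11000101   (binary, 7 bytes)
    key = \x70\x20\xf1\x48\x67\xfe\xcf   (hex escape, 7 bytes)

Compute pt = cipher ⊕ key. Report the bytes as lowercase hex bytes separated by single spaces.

88 57 ca 59 04 bb 0a

f8 xor 70 = 88
77 xor 20 = 57
3b xor f1 = ca
11 xor 48 = 59
63 xor 67 = 04
45 xor fe = bb
c5 xor cf = 0a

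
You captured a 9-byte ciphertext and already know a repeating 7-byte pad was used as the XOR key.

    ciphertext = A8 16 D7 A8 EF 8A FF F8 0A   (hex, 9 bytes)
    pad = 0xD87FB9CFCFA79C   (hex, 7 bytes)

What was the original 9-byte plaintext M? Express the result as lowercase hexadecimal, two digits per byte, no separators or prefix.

The 7-byte key repeats, so the effective keystream is d8 7f b9 cf cf a7 9c d8 7f.
byte 0: a8 ⊕ d8 = 70
byte 1: 16 ⊕ 7f = 69
byte 2: d7 ⊕ b9 = 6e
byte 3: a8 ⊕ cf = 67
byte 4: ef ⊕ cf = 20
byte 5: 8a ⊕ a7 = 2d
byte 6: ff ⊕ 9c = 63
byte 7: f8 ⊕ d8 = 20
byte 8: 0a ⊕ 7f = 75

70696e67202d632075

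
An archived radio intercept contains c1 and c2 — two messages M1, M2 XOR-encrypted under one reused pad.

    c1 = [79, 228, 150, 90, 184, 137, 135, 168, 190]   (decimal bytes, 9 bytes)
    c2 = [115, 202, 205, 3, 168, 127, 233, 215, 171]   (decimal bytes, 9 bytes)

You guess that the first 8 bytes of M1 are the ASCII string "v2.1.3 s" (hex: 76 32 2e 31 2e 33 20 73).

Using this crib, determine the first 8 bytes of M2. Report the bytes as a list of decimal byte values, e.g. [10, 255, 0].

[74, 28, 117, 104, 62, 197, 78, 12]

First, c1 ⊕ c2 = (M1 ⊕ K) ⊕ (M2 ⊕ K) = M1 ⊕ M2, so the key drops out. Then M2 = (M1 ⊕ M2) ⊕ M1 over the first 8 bytes.
byte 0: (4f ⊕ 73) ⊕ 76 = 3c ⊕ 76 = 4a
byte 1: (e4 ⊕ ca) ⊕ 32 = 2e ⊕ 32 = 1c
byte 2: (96 ⊕ cd) ⊕ 2e = 5b ⊕ 2e = 75
byte 3: (5a ⊕ 03) ⊕ 31 = 59 ⊕ 31 = 68
byte 4: (b8 ⊕ a8) ⊕ 2e = 10 ⊕ 2e = 3e
byte 5: (89 ⊕ 7f) ⊕ 33 = f6 ⊕ 33 = c5
byte 6: (87 ⊕ e9) ⊕ 20 = 6e ⊕ 20 = 4e
byte 7: (a8 ⊕ d7) ⊕ 73 = 7f ⊕ 73 = 0c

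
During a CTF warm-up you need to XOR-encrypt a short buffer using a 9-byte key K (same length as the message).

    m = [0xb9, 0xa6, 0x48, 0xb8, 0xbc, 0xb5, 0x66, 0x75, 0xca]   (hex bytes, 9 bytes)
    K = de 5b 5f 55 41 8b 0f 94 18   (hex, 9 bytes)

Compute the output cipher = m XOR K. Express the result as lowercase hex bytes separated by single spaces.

XOR is its own inverse, so applying the key byte-wise gives the result directly.
byte 0: 185 ^ 222 = 103
byte 1: 166 ^  91 = 253
byte 2:  72 ^  95 =  23
byte 3: 184 ^  85 = 237
byte 4: 188 ^  65 = 253
byte 5: 181 ^ 139 =  62
byte 6: 102 ^  15 = 105
byte 7: 117 ^ 148 = 225
byte 8: 202 ^  24 = 210

67 fd 17 ed fd 3e 69 e1 d2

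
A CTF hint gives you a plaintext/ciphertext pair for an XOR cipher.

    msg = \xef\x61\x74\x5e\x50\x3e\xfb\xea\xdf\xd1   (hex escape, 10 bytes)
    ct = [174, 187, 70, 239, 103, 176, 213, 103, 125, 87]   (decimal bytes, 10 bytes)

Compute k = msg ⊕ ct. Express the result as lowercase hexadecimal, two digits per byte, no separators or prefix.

41da32b1378e2e8da286

Since ct = msg ⊕ k, XORing both sides with msg gives k = msg ⊕ ct.
byte 0: 11101111 xor 10101110 = 01000001
byte 1: 01100001 xor 10111011 = 11011010
byte 2: 01110100 xor 01000110 = 00110010
byte 3: 01011110 xor 11101111 = 10110001
byte 4: 01010000 xor 01100111 = 00110111
byte 5: 00111110 xor 10110000 = 10001110
byte 6: 11111011 xor 11010101 = 00101110
byte 7: 11101010 xor 01100111 = 10001101
byte 8: 11011111 xor 01111101 = 10100010
byte 9: 11010001 xor 01010111 = 10000110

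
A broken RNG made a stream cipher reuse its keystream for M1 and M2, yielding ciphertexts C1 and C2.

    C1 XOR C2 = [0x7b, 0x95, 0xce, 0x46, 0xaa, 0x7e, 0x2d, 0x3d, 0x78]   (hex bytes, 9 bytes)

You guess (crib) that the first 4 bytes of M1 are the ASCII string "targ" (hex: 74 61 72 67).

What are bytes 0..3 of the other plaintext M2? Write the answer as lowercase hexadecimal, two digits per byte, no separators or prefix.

0ff4bc21

Since C1 ⊕ C2 = M1 ⊕ M2, XORing with the guessed M1 bytes yields the corresponding M2 bytes: M2 = (C1 ⊕ C2) ⊕ M1.
123 ^ 116 =  15
149 ^  97 = 244
206 ^ 114 = 188
 70 ^ 103 =  33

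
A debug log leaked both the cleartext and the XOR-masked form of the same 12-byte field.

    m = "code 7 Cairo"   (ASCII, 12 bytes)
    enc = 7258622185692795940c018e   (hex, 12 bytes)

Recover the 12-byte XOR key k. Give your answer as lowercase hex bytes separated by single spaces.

Since enc = m ⊕ k, XORing both sides with m gives k = m ⊕ enc.
63 ⊕ 72 = 11
6f ⊕ 58 = 37
64 ⊕ 62 = 06
65 ⊕ 21 = 44
20 ⊕ 85 = a5
37 ⊕ 69 = 5e
20 ⊕ 27 = 07
43 ⊕ 95 = d6
61 ⊕ 94 = f5
69 ⊕ 0c = 65
72 ⊕ 01 = 73
6f ⊕ 8e = e1

11 37 06 44 a5 5e 07 d6 f5 65 73 e1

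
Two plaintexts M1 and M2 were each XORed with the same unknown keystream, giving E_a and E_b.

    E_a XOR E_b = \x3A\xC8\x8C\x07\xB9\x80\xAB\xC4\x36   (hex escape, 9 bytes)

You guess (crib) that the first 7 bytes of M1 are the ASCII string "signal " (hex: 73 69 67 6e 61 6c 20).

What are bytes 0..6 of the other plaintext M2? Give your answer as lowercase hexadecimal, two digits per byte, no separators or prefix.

Since E_a ⊕ E_b = M1 ⊕ M2, XORing with the guessed M1 bytes yields the corresponding M2 bytes: M2 = (E_a ⊕ E_b) ⊕ M1.
byte 0: 00111010 xor 01110011 = 01001001
byte 1: 11001000 xor 01101001 = 10100001
byte 2: 10001100 xor 01100111 = 11101011
byte 3: 00000111 xor 01101110 = 01101001
byte 4: 10111001 xor 01100001 = 11011000
byte 5: 10000000 xor 01101100 = 11101100
byte 6: 10101011 xor 00100000 = 10001011

49a1eb69d8ec8b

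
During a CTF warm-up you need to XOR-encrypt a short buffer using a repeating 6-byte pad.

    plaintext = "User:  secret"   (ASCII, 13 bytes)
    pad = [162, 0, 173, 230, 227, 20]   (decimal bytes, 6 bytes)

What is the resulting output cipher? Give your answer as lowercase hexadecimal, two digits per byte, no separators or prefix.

The 6-byte key repeats, so the effective keystream is a2 00 ad e6 e3 14 a2 00 ad e6 e3 14 a2.
byte 0: 55 ⊕ a2 = f7
byte 1: 73 ⊕ 00 = 73
byte 2: 65 ⊕ ad = c8
byte 3: 72 ⊕ e6 = 94
byte 4: 3a ⊕ e3 = d9
byte 5: 20 ⊕ 14 = 34
byte 6: 20 ⊕ a2 = 82
byte 7: 73 ⊕ 00 = 73
byte 8: 65 ⊕ ad = c8
byte 9: 63 ⊕ e6 = 85
byte 10: 72 ⊕ e3 = 91
byte 11: 65 ⊕ 14 = 71
byte 12: 74 ⊕ a2 = d6

f773c894d9348273c8859171d6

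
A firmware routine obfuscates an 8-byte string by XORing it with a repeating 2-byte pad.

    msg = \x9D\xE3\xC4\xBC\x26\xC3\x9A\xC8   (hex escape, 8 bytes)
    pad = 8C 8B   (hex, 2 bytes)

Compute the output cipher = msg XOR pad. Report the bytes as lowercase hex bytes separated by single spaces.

The 2-byte key repeats, so the effective keystream is 8c 8b 8c 8b 8c 8b 8c 8b.
byte 0: 9d XOR 8c = 11
byte 1: e3 XOR 8b = 68
byte 2: c4 XOR 8c = 48
byte 3: bc XOR 8b = 37
byte 4: 26 XOR 8c = aa
byte 5: c3 XOR 8b = 48
byte 6: 9a XOR 8c = 16
byte 7: c8 XOR 8b = 43

11 68 48 37 aa 48 16 43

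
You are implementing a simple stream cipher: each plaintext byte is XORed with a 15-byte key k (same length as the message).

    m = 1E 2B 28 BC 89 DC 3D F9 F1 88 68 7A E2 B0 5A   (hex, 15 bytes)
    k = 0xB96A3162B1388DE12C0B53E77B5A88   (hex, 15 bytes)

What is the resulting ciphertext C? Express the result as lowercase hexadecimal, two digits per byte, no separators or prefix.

a74119de38e4b018dd833b9d99ead2

XOR is its own inverse, so applying the key byte-wise gives the result directly.
 30 ⊕ 185 = 167
 43 ⊕ 106 =  65
 40 ⊕  49 =  25
188 ⊕  98 = 222
137 ⊕ 177 =  56
220 ⊕  56 = 228
 61 ⊕ 141 = 176
249 ⊕ 225 =  24
241 ⊕  44 = 221
136 ⊕  11 = 131
104 ⊕  83 =  59
122 ⊕ 231 = 157
226 ⊕ 123 = 153
176 ⊕  90 = 234
 90 ⊕ 136 = 210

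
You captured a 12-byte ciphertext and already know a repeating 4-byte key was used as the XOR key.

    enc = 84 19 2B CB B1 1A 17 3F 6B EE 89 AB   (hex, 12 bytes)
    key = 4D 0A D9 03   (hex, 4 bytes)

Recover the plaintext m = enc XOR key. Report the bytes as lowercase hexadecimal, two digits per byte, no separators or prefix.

The 4-byte key repeats, so the effective keystream is 4d 0a d9 03 4d 0a d9 03 4d 0a d9 03.
byte 0: 132 xor  77 = 201
byte 1:  25 xor  10 =  19
byte 2:  43 xor 217 = 242
byte 3: 203 xor   3 = 200
byte 4: 177 xor  77 = 252
byte 5:  26 xor  10 =  16
byte 6:  23 xor 217 = 206
byte 7:  63 xor   3 =  60
byte 8: 107 xor  77 =  38
byte 9: 238 xor  10 = 228
byte 10: 137 xor 217 =  80
byte 11: 171 xor   3 = 168

c913f2c8fc10ce3c26e450a8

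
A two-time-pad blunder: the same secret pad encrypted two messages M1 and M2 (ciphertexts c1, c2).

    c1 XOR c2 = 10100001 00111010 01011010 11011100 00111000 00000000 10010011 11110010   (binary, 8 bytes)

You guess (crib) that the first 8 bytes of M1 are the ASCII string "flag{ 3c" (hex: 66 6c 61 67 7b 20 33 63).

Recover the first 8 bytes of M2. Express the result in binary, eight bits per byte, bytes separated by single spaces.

Since c1 ⊕ c2 = M1 ⊕ M2, XORing with the guessed M1 bytes yields the corresponding M2 bytes: M2 = (c1 ⊕ c2) ⊕ M1.
byte 0: a1 xor 66 = c7
byte 1: 3a xor 6c = 56
byte 2: 5a xor 61 = 3b
byte 3: dc xor 67 = bb
byte 4: 38 xor 7b = 43
byte 5: 00 xor 20 = 20
byte 6: 93 xor 33 = a0
byte 7: f2 xor 63 = 91

11000111 01010110 00111011 10111011 01000011 00100000 10100000 10010001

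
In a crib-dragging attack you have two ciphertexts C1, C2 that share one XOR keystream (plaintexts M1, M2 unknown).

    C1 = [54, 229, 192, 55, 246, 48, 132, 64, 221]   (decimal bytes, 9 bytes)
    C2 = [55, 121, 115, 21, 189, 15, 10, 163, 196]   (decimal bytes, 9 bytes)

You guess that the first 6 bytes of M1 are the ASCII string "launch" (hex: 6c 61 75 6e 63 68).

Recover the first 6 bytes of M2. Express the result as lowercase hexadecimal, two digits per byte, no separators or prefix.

First, C1 ⊕ C2 = (M1 ⊕ K) ⊕ (M2 ⊕ K) = M1 ⊕ M2, so the key drops out. Then M2 = (M1 ⊕ M2) ⊕ M1 over the first 6 bytes.
byte 0: (36 ⊕ 37) ⊕ 6c = 01 ⊕ 6c = 6d
byte 1: (e5 ⊕ 79) ⊕ 61 = 9c ⊕ 61 = fd
byte 2: (c0 ⊕ 73) ⊕ 75 = b3 ⊕ 75 = c6
byte 3: (37 ⊕ 15) ⊕ 6e = 22 ⊕ 6e = 4c
byte 4: (f6 ⊕ bd) ⊕ 63 = 4b ⊕ 63 = 28
byte 5: (30 ⊕ 0f) ⊕ 68 = 3f ⊕ 68 = 57

6dfdc64c2857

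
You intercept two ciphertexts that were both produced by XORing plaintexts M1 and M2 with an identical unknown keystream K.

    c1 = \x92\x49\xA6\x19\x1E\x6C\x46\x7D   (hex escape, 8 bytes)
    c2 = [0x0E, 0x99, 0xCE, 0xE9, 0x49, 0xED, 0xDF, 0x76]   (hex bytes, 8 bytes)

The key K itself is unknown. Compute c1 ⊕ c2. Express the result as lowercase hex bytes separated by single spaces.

9c d0 68 f0 57 81 99 0b

c1 ⊕ c2 = (M1 ⊕ K) ⊕ (M2 ⊕ K) = M1 ⊕ M2 — the shared key cancels under XOR.
byte 0: 10010010 XOR 00001110 = 10011100
byte 1: 01001001 XOR 10011001 = 11010000
byte 2: 10100110 XOR 11001110 = 01101000
byte 3: 00011001 XOR 11101001 = 11110000
byte 4: 00011110 XOR 01001001 = 01010111
byte 5: 01101100 XOR 11101101 = 10000001
byte 6: 01000110 XOR 11011111 = 10011001
byte 7: 01111101 XOR 01110110 = 00001011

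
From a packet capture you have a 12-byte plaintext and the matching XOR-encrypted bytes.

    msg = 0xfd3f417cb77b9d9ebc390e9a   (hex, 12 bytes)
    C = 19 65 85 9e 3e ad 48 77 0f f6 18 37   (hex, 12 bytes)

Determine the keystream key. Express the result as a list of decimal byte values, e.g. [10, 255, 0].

Since C = msg ⊕ key, XORing both sides with msg gives key = msg ⊕ C.
byte 0: fd xor 19 = e4
byte 1: 3f xor 65 = 5a
byte 2: 41 xor 85 = c4
byte 3: 7c xor 9e = e2
byte 4: b7 xor 3e = 89
byte 5: 7b xor ad = d6
byte 6: 9d xor 48 = d5
byte 7: 9e xor 77 = e9
byte 8: bc xor 0f = b3
byte 9: 39 xor f6 = cf
byte 10: 0e xor 18 = 16
byte 11: 9a xor 37 = ad

[228, 90, 196, 226, 137, 214, 213, 233, 179, 207, 22, 173]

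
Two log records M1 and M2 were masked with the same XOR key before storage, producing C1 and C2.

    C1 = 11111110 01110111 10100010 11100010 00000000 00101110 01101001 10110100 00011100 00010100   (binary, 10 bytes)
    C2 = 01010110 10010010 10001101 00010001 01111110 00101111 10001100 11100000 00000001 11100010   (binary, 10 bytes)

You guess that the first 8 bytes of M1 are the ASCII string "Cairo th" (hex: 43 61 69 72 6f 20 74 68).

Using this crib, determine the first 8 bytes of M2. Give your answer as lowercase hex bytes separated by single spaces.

First, C1 ⊕ C2 = (M1 ⊕ K) ⊕ (M2 ⊕ K) = M1 ⊕ M2, so the key drops out. Then M2 = (M1 ⊕ M2) ⊕ M1 over the first 8 bytes.
byte 0: (fe xor 56) xor 43 = a8 xor 43 = eb
byte 1: (77 xor 92) xor 61 = e5 xor 61 = 84
byte 2: (a2 xor 8d) xor 69 = 2f xor 69 = 46
byte 3: (e2 xor 11) xor 72 = f3 xor 72 = 81
byte 4: (00 xor 7e) xor 6f = 7e xor 6f = 11
byte 5: (2e xor 2f) xor 20 = 01 xor 20 = 21
byte 6: (69 xor 8c) xor 74 = e5 xor 74 = 91
byte 7: (b4 xor e0) xor 68 = 54 xor 68 = 3c

eb 84 46 81 11 21 91 3c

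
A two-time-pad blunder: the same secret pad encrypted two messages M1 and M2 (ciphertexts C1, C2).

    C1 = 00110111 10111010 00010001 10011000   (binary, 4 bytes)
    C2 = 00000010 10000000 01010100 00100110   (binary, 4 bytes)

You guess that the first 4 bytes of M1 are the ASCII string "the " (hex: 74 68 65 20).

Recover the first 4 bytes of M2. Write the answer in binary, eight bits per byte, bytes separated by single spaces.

First, C1 ⊕ C2 = (M1 ⊕ K) ⊕ (M2 ⊕ K) = M1 ⊕ M2, so the key drops out. Then M2 = (M1 ⊕ M2) ⊕ M1 over the first 4 bytes.
byte 0: (37 ⊕ 02) ⊕ 74 = 35 ⊕ 74 = 41
byte 1: (ba ⊕ 80) ⊕ 68 = 3a ⊕ 68 = 52
byte 2: (11 ⊕ 54) ⊕ 65 = 45 ⊕ 65 = 20
byte 3: (98 ⊕ 26) ⊕ 20 = be ⊕ 20 = 9e

01000001 01010010 00100000 10011110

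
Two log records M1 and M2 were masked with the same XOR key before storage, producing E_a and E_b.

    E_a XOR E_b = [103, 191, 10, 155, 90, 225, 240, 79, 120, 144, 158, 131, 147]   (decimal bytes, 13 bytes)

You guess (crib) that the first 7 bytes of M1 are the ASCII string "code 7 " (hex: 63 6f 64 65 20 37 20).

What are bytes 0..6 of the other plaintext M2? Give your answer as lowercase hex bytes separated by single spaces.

Since E_a ⊕ E_b = M1 ⊕ M2, XORing with the guessed M1 bytes yields the corresponding M2 bytes: M2 = (E_a ⊕ E_b) ⊕ M1.
67 ^ 63 = 04
bf ^ 6f = d0
0a ^ 64 = 6e
9b ^ 65 = fe
5a ^ 20 = 7a
e1 ^ 37 = d6
f0 ^ 20 = d0

04 d0 6e fe 7a d6 d0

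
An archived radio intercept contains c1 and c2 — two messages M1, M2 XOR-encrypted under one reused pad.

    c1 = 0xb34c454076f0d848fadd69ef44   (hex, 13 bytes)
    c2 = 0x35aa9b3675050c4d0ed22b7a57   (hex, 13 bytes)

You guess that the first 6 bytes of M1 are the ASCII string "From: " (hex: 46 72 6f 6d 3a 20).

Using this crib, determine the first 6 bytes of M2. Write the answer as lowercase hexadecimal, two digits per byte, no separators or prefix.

c094b11b39d5

First, c1 ⊕ c2 = (M1 ⊕ K) ⊕ (M2 ⊕ K) = M1 ⊕ M2, so the key drops out. Then M2 = (M1 ⊕ M2) ⊕ M1 over the first 6 bytes.
byte 0: (b3 ^ 35) ^ 46 = 86 ^ 46 = c0
byte 1: (4c ^ aa) ^ 72 = e6 ^ 72 = 94
byte 2: (45 ^ 9b) ^ 6f = de ^ 6f = b1
byte 3: (40 ^ 36) ^ 6d = 76 ^ 6d = 1b
byte 4: (76 ^ 75) ^ 3a = 03 ^ 3a = 39
byte 5: (f0 ^ 05) ^ 20 = f5 ^ 20 = d5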